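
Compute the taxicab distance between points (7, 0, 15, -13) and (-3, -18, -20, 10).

Σ|x_i - y_i| = |7 - (-3)| + |0 - (-18)| + |15 - (-20)| + |-13 - 10| = 10 + 18 + 35 + 23 = 86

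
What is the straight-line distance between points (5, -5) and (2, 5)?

√(Σ(x_i - y_i)²) = √((5 - 2)² + (-5 - 5)²)
= √(3² + (-10)²) = √(9 + 100) = √109 ≈ 10.4403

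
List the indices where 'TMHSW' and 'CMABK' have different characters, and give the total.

Differing positions: 1, 3, 4, 5. Hamming distance = 4.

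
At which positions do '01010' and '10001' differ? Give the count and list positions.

Differing positions: 1, 2, 4, 5. Hamming distance = 4.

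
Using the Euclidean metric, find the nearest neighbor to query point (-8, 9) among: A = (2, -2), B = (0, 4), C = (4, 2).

Distances: d(A) ≈ 14.8661, d(B) ≈ 9.434, d(C) ≈ 13.8924. Nearest: B = (0, 4) with distance 9.434.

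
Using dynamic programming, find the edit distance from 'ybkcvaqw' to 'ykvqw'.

Let D[i][j] be the edit distance between the first i characters of 'ybkcvaqw' and the first j characters of 'ykvqw', with D[i][0] = i, D[0][j] = j, and D[i][j] = D[i-1][j-1] if the characters match, else 1 + min(D[i-1][j], D[i][j-1], D[i-1][j-1]). Filling the table (rows: prefixes of 'ybkcvaqw', columns: prefixes of 'ykvqw'):
     ε  y  k  v  q  w
  ε  0  1  2  3  4  5
  y  1  0  1  2  3  4
  b  2  1  1  2  3  4
  k  3  2  1  2  3  4
  c  4  3  2  2  3  4
  v  5  4  3  2  3  4
  a  6  5  4  3  3  4
  q  7  6  5  4  3  4
  w  8  7  6  5  4  3
The bottom-right entry gives D[8][5] = 3, so no sequence of fewer than 3 edits works. Backtracking through the table gives one optimal edit sequence (3 edits):
  ybkcvaqw → ykcvaqw (del b @2)
  ykcvaqw → ykvaqw (del c @3)
  ykvaqw → ykvqw (del a @4)
Edit distance = 3.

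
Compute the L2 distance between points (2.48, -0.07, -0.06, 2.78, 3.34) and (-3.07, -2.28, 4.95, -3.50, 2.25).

(Σ|x_i - y_i|^2)^(1/2) = (|2.48 - (-3.07)|^2 + |-0.07 - (-2.28)|^2 + |-0.06 - 4.95|^2 + |2.78 - (-3.5)|^2 + |3.34 - 2.25|^2)^(1/2)
= (5.55^2 + 2.21^2 + 5.01^2 + 6.28^2 + 1.09^2)^(1/2) = (30.8025 + 4.8841 + 25.1001 + 39.4384 + 1.1881)^(1/2) = (101.4132)^(1/2) ≈ 10.0704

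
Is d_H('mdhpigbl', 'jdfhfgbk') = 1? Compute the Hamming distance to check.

Differing positions: 1, 3, 4, 5, 8. Hamming distance = 5, so the claim that d_H = 1 is false.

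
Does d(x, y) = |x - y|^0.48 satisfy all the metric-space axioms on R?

Yes. With 0 < p = 0.48 ≤ 1, d(x,y) = |x-y|^0.48 is a metric on R. Non-negativity and symmetry are immediate; |x-y|^0.48 = 0 ⟺ |x-y| = 0 ⟺ x = y. For the triangle inequality, the function t ↦ t^0.48 is subadditive on [0,∞) when p ≤ 1, so |x-z|^0.48 ≤ (|x-y| + |y-z|)^0.48 ≤ |x-y|^0.48 + |y-z|^0.48.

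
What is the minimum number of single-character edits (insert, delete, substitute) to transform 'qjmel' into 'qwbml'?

Let D[i][j] be the edit distance between the first i characters of 'qjmel' and the first j characters of 'qwbml', with D[i][0] = i, D[0][j] = j, and D[i][j] = D[i-1][j-1] if the characters match, else 1 + min(D[i-1][j], D[i][j-1], D[i-1][j-1]). Filling the table (rows: prefixes of 'qjmel', columns: prefixes of 'qwbml'):
     ε  q  w  b  m  l
  ε  0  1  2  3  4  5
  q  1  0  1  2  3  4
  j  2  1  1  2  3  4
  m  3  2  2  2  2  3
  e  4  3  3  3  3  3
  l  5  4  4  4  4  3
The bottom-right entry gives D[5][5] = 3, so no sequence of fewer than 3 edits works. Backtracking through the table gives one optimal edit sequence (3 edits):
  qjmel → qwmel (sub j→w @2)
  qwmel → qwbel (sub m→b @3)
  qwbel → qwbml (sub e→m @4)
Edit distance = 3.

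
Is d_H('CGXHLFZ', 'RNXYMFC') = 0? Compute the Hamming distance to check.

Differing positions: 1, 2, 4, 5, 7. Hamming distance = 5, so the claim that d_H = 0 is false.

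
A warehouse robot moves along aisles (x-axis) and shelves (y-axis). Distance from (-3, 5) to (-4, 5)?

Σ|x_i - y_i| = |-3 - (-4)| + |5 - 5| = 1 + 0 = 1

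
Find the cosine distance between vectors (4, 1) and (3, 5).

With u = (4, 1), v = (3, 5):
u·v = 4·3 + 1·5 = 12 + 5 = 17.
|u| = √(4² + 1²) = √17, |v| = √(3² + 5²) = √34, so |u||v| = √(17·34) = √578.
cos θ = (u·v)/(|u||v|) = 17/√578 ≈ 0.7071
Cosine distance = 1 - cos θ ≈ 1 - 0.7071 = 0.2929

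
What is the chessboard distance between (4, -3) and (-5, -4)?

max(|x_i - y_i|) = max(|4 - (-5)|, |-3 - (-4)|) = max(9, 1) = 9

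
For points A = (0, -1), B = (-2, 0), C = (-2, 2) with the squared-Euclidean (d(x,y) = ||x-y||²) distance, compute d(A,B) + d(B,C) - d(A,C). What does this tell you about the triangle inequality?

d(A,B) = 2² + 1² = 5, d(B,C) = 0² + 2² = 4, d(A,C) = 2² + 3² = 13.
d(A,B) + d(B,C) - d(A,C) = 5 + 4 - 13 = 9 - 13 = -4. This is < 0, so the triangle inequality FAILS for these points (squared-Euclidean is not a metric).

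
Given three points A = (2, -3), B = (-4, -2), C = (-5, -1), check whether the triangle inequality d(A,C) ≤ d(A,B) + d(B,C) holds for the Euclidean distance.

d(A,B) = √(6² + 1²) = √37 ≈ 6.0828, d(B,C) = √(1² + 1²) = √2 ≈ 1.4142, d(A,C) = √(7² + 2²) = √53 ≈ 7.2801.
d(A,C) ≈ 7.2801 ≤ 6.0828 + 1.4142 = 7.497. Triangle inequality is satisfied.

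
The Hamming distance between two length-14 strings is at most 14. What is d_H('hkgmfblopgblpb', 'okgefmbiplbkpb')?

Differing positions: 1, 4, 6, 7, 8, 10, 12. Hamming distance = 7. The maximum possible Hamming distance for length-14 strings is 14, so d_H/14 = 7/14 = 0.5.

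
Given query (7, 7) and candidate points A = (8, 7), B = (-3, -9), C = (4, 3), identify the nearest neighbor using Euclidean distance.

Distances: d(A) = 1, d(B) ≈ 18.868, d(C) = 5. Nearest: A = (8, 7) with distance 1.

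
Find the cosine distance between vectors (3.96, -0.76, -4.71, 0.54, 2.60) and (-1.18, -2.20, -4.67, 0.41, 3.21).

With u = (3.96, -0.76, -4.71, 0.54, 2.60), v = (-1.18, -2.20, -4.67, 0.41, 3.21):
u·v = 3.96·(-1.18) + (-0.76)·(-2.2) + (-4.71)·(-4.67) + 0.54·0.41 + 2.6·3.21 = (-4.6728) + 1.672 + 21.9957 + 0.2214 + 8.346 = 27.5623.
|u| = √(3.96² + (-0.76)² + (-4.71)² + 0.54² + 2.6²) = √(15.6816 + 0.5776 + 22.1841 + 0.2916 + 6.76) = √45.4949, |v| = √((-1.18)² + (-2.2)² + (-4.67)² + 0.41² + 3.21²) = √(1.3924 + 4.84 + 21.8089 + 0.1681 + 10.3041) = √38.5135.
cos θ = (u·v)/(|u||v|) = 27.5623/(√45.4949·√38.5135) ≈ 0.6585
Cosine distance = 1 - cos θ ≈ 1 - 0.6585 = 0.3415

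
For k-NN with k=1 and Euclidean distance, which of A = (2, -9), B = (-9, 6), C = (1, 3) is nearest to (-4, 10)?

Distances: d(A) ≈ 19.9249, d(B) ≈ 6.4031, d(C) ≈ 8.6023. Nearest: B = (-9, 6) with distance 6.4031.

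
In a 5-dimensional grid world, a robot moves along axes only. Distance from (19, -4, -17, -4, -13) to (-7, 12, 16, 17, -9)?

Σ|x_i - y_i| = |19 - (-7)| + |-4 - 12| + |-17 - 16| + |-4 - 17| + |-13 - (-9)| = 26 + 16 + 33 + 21 + 4 = 100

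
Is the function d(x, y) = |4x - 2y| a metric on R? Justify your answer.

No. d fails symmetry: d(8, 9) = |4·8 - 2·9| = |14| = 14, but d(9, 8) = |4·9 - 2·8| = |20| = 20. Since 14 ≠ 20, d(x,y) ≠ d(y,x) in general.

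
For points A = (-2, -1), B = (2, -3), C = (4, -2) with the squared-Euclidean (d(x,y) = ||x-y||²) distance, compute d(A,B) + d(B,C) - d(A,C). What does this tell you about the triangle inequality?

d(A,B) = 4² + 2² = 20, d(B,C) = 2² + 1² = 5, d(A,C) = 6² + 1² = 37.
d(A,B) + d(B,C) - d(A,C) = 20 + 5 - 37 = 25 - 37 = -12. This is < 0, so the triangle inequality FAILS for these points (squared-Euclidean is not a metric).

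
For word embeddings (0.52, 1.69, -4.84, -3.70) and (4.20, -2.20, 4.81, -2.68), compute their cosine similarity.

With u = (0.52, 1.69, -4.84, -3.70), v = (4.20, -2.20, 4.81, -2.68):
u·v = 0.52·4.2 + 1.69·(-2.2) + (-4.84)·4.81 + (-3.7)·(-2.68) = 2.184 + (-3.718) + (-23.2804) + 9.916 = -14.8984.
|u| = √(0.52² + 1.69² + (-4.84)² + (-3.7)²) = √(0.2704 + 2.8561 + 23.4256 + 13.69) = √40.2421, |v| = √(4.2² + (-2.2)² + 4.81² + (-2.68)²) = √(17.64 + 4.84 + 23.1361 + 7.1824) = √52.7985.
cos θ = (u·v)/(|u||v|) = -14.8984/(√40.2421·√52.7985) ≈ -0.3232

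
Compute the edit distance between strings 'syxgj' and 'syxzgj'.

Let D[i][j] be the edit distance between the first i characters of 'syxgj' and the first j characters of 'syxzgj', with D[i][0] = i, D[0][j] = j, and D[i][j] = D[i-1][j-1] if the characters match, else 1 + min(D[i-1][j], D[i][j-1], D[i-1][j-1]). Filling the table (rows: prefixes of 'syxgj', columns: prefixes of 'syxzgj'):
     ε  s  y  x  z  g  j
  ε  0  1  2  3  4  5  6
  s  1  0  1  2  3  4  5
  y  2  1  0  1  2  3  4
  x  3  2  1  0  1  2  3
  g  4  3  2  1  1  1  2
  j  5  4  3  2  2  2  1
The bottom-right entry gives D[5][6] = 1, so no sequence of fewer than 1 edit works. Backtracking through the table gives one optimal edit sequence (1 edit):
  syxgj → syxzgj (ins z @4)
Edit distance = 1.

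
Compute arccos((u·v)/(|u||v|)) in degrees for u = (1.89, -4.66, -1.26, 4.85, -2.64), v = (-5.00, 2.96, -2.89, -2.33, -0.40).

With u = (1.89, -4.66, -1.26, 4.85, -2.64), v = (-5.00, 2.96, -2.89, -2.33, -0.40):
u·v = 1.89·(-5) + (-4.66)·2.96 + (-1.26)·(-2.89) + 4.85·(-2.33) + (-2.64)·(-0.4) = (-9.45) + (-13.7936) + 3.6414 + (-11.3005) + 1.056 = -29.8467.
|u| = √(1.89² + (-4.66)² + (-1.26)² + 4.85² + (-2.64)²) = √(3.5721 + 21.7156 + 1.5876 + 23.5225 + 6.9696) = √57.3674, |v| = √((-5)² + 2.96² + (-2.89)² + (-2.33)² + (-0.4)²) = √(25 + 8.7616 + 8.3521 + 5.4289 + 0.16) = √47.7026.
cos θ = (u·v)/(|u||v|) = -29.8467/(√57.3674·√47.7026) ≈ -0.570549
θ = arccos(-0.570549) ≈ 124.79°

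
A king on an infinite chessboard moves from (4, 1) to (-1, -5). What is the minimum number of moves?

max(|x_i - y_i|) = max(|4 - (-1)|, |1 - (-5)|) = max(5, 6) = 6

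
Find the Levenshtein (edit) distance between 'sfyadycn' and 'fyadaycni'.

Let D[i][j] be the edit distance between the first i characters of 'sfyadycn' and the first j characters of 'fyadaycni', with D[i][0] = i, D[0][j] = j, and D[i][j] = D[i-1][j-1] if the characters match, else 1 + min(D[i-1][j], D[i][j-1], D[i-1][j-1]). Filling the table (rows: prefixes of 'sfyadycn', columns: prefixes of 'fyadaycni'):
     ε  f  y  a  d  a  y  c  n  i
  ε  0  1  2  3  4  5  6  7  8  9
  s  1  1  2  3  4  5  6  7  8  9
  f  2  1  2  3  4  5  6  7  8  9
  y  3  2  1  2  3  4  5  6  7  8
  a  4  3  2  1  2  3  4  5  6  7
  d  5  4  3  2  1  2  3  4  5  6
  y  6  5  4  3  2  2  2  3  4  5
  c  7  6  5  4  3  3  3  2  3  4
  n  8  7  6  5  4  4  4  3  2  3
The bottom-right entry gives D[8][9] = 3, so no sequence of fewer than 3 edits works. Backtracking through the table gives one optimal edit sequence (3 edits):
  sfyadycn → fyadycn (del s @1)
  fyadycn → fyadaycn (ins a @5)
  fyadaycn → fyadaycni (ins i @9)
Edit distance = 3.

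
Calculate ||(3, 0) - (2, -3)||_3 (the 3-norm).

(Σ|x_i - y_i|^3)^(1/3) = (|3 - 2|^3 + |0 - (-3)|^3)^(1/3)
= (1^3 + 3^3)^(1/3) = (1 + 27)^(1/3) = (28)^(1/3) ≈ 3.0366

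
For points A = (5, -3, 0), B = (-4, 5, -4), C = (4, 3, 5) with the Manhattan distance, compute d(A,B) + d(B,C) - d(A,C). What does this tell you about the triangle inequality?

d(A,B) = 9 + 8 + 4 = 21, d(B,C) = 8 + 2 + 9 = 19, d(A,C) = 1 + 6 + 5 = 12.
d(A,B) + d(B,C) - d(A,C) = 21 + 19 - 12 = 40 - 12 = 28. This is ≥ 0, so the triangle inequality holds for these points.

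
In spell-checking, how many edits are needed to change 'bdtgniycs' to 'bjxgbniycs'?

Let D[i][j] be the edit distance between the first i characters of 'bdtgniycs' and the first j characters of 'bjxgbniycs', with D[i][0] = i, D[0][j] = j, and D[i][j] = D[i-1][j-1] if the characters match, else 1 + min(D[i-1][j], D[i][j-1], D[i-1][j-1]). Filling the table (rows: prefixes of 'bdtgniycs', columns: prefixes of 'bjxgbniycs'):
     ε  b  j  x  g  b  n  i  y  c  s
  ε  0  1  2  3  4  5  6  7  8  9 10
  b  1  0  1  2  3  4  5  6  7  8  9
  d  2  1  1  2  3  4  5  6  7  8  9
  t  3  2  2  2  3  4  5  6  7  8  9
  g  4  3  3  3  2  3  4  5  6  7  8
  n  5  4  4  4  3  3  3  4  5  6  7
  i  6  5  5  5  4  4  4  3  4  5  6
  y  7  6  6  6  5  5  5  4  3  4  5
  c  8  7  7  7  6  6  6  5  4  3  4
  s  9  8  8  8  7  7  7  6  5  4  3
The bottom-right entry gives D[9][10] = 3, so no sequence of fewer than 3 edits works. Backtracking through the table gives one optimal edit sequence (3 edits):
  bdtgniycs → bjtgniycs (sub d→j @2)
  bjtgniycs → bjxgniycs (sub t→x @3)
  bjxgniycs → bjxgbniycs (ins b @5)
Edit distance = 3.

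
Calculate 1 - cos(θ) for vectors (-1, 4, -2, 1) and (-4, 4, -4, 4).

With u = (-1, 4, -2, 1), v = (-4, 4, -4, 4):
u·v = (-1)·(-4) + 4·4 + (-2)·(-4) + 1·4 = 4 + 16 + 8 + 4 = 32.
|u| = √((-1)² + 4² + (-2)² + 1²) = √22, |v| = √((-4)² + 4² + (-4)² + 4²) = √64, so |u||v| = √(22·64) = √1408.
cos θ = (u·v)/(|u||v|) = 32/√1408 ≈ 0.8528
Cosine distance = 1 - cos θ ≈ 1 - 0.8528 = 0.1472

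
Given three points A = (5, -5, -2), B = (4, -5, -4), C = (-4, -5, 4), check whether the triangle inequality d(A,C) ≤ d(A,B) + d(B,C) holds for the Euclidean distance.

d(A,B) = √(1² + 0² + 2²) = √5 ≈ 2.2361, d(B,C) = √(8² + 0² + 8²) = √128 ≈ 11.3137, d(A,C) = √(9² + 0² + 6²) = √117 ≈ 10.8167.
d(A,C) ≈ 10.8167 ≤ 2.2361 + 11.3137 = 13.5498. Triangle inequality is satisfied.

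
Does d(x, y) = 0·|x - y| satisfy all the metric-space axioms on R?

No. With c = 0, d(x,y) = 0 for all x, y. This fails identity of indiscernibles: d(9, 11) = 0 but 9 ≠ 11.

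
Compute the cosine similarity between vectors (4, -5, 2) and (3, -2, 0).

With u = (4, -5, 2), v = (3, -2, 0):
u·v = 4·3 + (-5)·(-2) + 2·0 = 12 + 10 + 0 = 22.
|u| = √(4² + (-5)² + 2²) = √45, |v| = √(3² + (-2)² + 0²) = √13, so |u||v| = √(45·13) = √585.
cos θ = (u·v)/(|u||v|) = 22/√585 ≈ 0.9096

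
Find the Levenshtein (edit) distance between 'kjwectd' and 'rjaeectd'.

Let D[i][j] be the edit distance between the first i characters of 'kjwectd' and the first j characters of 'rjaeectd', with D[i][0] = i, D[0][j] = j, and D[i][j] = D[i-1][j-1] if the characters match, else 1 + min(D[i-1][j], D[i][j-1], D[i-1][j-1]). Filling the table (rows: prefixes of 'kjwectd', columns: prefixes of 'rjaeectd'):
     ε  r  j  a  e  e  c  t  d
  ε  0  1  2  3  4  5  6  7  8
  k  1  1  2  3  4  5  6  7  8
  j  2  2  1  2  3  4  5  6  7
  w  3  3  2  2  3  4  5  6  7
  e  4  4  3  3  2  3  4  5  6
  c  5  5  4  4  3  3  3  4  5
  t  6  6  5  5  4  4  4  3  4
  d  7  7  6  6  5  5  5  4  3
The bottom-right entry gives D[7][8] = 3, so no sequence of fewer than 3 edits works. Backtracking through the table gives one optimal edit sequence (3 edits):
  kjwectd → rjwectd (sub k→r @1)
  rjwectd → rjawectd (ins a @3)
  rjawectd → rjaeectd (sub w→e @4)
Edit distance = 3.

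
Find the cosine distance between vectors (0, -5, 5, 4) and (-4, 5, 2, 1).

With u = (0, -5, 5, 4), v = (-4, 5, 2, 1):
u·v = 0·(-4) + (-5)·5 + 5·2 + 4·1 = 0 + (-25) + 10 + 4 = -11.
|u| = √(0² + (-5)² + 5² + 4²) = √66, |v| = √((-4)² + 5² + 2² + 1²) = √46, so |u||v| = √(66·46) = √3036.
cos θ = (u·v)/(|u||v|) = -11/√3036 ≈ -0.1996
Cosine distance = 1 - cos θ ≈ 1 - (-0.1996) = 1.1996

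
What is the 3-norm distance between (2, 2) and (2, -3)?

(Σ|x_i - y_i|^3)^(1/3) = (|2 - 2|^3 + |2 - (-3)|^3)^(1/3)
= (0^3 + 5^3)^(1/3) = (0 + 125)^(1/3) = (125)^(1/3) = 5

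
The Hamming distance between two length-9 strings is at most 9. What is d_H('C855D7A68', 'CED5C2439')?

Differing positions: 2, 3, 5, 6, 7, 8, 9. Hamming distance = 7. The maximum possible Hamming distance for length-9 strings is 9, so d_H/9 = 7/9 ≈ 0.7778.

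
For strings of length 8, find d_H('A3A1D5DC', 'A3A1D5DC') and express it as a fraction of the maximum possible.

Differing positions: none. Hamming distance = 0. The maximum possible Hamming distance for length-8 strings is 8, so d_H/8 = 0/8 = 0.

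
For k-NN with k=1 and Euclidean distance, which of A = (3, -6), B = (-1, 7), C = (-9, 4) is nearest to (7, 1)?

Distances: d(A) ≈ 8.0623, d(B) = 10, d(C) ≈ 16.2788. Nearest: A = (3, -6) with distance 8.0623.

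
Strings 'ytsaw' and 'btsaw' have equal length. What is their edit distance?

Let D[i][j] be the edit distance between the first i characters of 'ytsaw' and the first j characters of 'btsaw', with D[i][0] = i, D[0][j] = j, and D[i][j] = D[i-1][j-1] if the characters match, else 1 + min(D[i-1][j], D[i][j-1], D[i-1][j-1]). Filling the table (rows: prefixes of 'ytsaw', columns: prefixes of 'btsaw'):
     ε  b  t  s  a  w
  ε  0  1  2  3  4  5
  y  1  1  2  3  4  5
  t  2  2  1  2  3  4
  s  3  3  2  1  2  3
  a  4  4  3  2  1  2
  w  5  5  4  3  2  1
The bottom-right entry gives D[5][5] = 1, so no sequence of fewer than 1 edit works. Backtracking through the table gives one optimal edit sequence (1 edit):
  ytsaw → btsaw (sub y→b @1)
Edit distance = 1.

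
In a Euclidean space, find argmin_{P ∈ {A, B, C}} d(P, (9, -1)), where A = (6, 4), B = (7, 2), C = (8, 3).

Distances: d(A) ≈ 5.831, d(B) ≈ 3.6056, d(C) ≈ 4.1231. Nearest: B = (7, 2) with distance 3.6056.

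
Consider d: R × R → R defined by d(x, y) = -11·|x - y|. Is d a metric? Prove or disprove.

No. With c = -11 < 0, d fails non-negativity: d(7, 12) = -11·|7 - 12| = -11·5 = -55 < 0.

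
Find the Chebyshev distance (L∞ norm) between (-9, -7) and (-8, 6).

max(|x_i - y_i|) = max(|-9 - (-8)|, |-7 - 6|) = max(1, 13) = 13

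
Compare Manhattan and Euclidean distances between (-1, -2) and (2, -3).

L1 = |-1 - 2| + |-2 - (-3)| = 3 + 1 = 4
L2 = √(3² + 1²) = √10 ≈ 3.1623
L1 ≥ L2 always (equality iff movement is along one axis); L1 > L2 here.
Ratio L1/L2 = 4/√10 ≈ 1.2649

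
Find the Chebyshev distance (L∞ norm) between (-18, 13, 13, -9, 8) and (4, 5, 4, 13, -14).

max(|x_i - y_i|) = max(|-18 - 4|, |13 - 5|, |13 - 4|, |-9 - 13|, |8 - (-14)|) = max(22, 8, 9, 22, 22) = 22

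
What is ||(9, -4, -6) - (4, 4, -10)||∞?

max(|x_i - y_i|) = max(|9 - 4|, |-4 - 4|, |-6 - (-10)|) = max(5, 8, 4) = 8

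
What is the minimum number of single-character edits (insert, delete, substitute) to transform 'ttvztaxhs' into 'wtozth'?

Let D[i][j] be the edit distance between the first i characters of 'ttvztaxhs' and the first j characters of 'wtozth', with D[i][0] = i, D[0][j] = j, and D[i][j] = D[i-1][j-1] if the characters match, else 1 + min(D[i-1][j], D[i][j-1], D[i-1][j-1]). Filling the table (rows: prefixes of 'ttvztaxhs', columns: prefixes of 'wtozth'):
     ε  w  t  o  z  t  h
  ε  0  1  2  3  4  5  6
  t  1  1  1  2  3  4  5
  t  2  2  1  2  3  3  4
  v  3  3  2  2  3  4  4
  z  4  4  3  3  2  3  4
  t  5  5  4  4  3  2  3
  a  6  6  5  5  4  3  3
  x  7  7  6  6  5  4  4
  h  8  8  7  7  6  5  4
  s  9  9  8  8  7  6  5
The bottom-right entry gives D[9][6] = 5, so no sequence of fewer than 5 edits works. Backtracking through the table gives one optimal edit sequence (5 edits):
  ttvztaxhs → wtvztaxhs (sub t→w @1)
  wtvztaxhs → wtoztaxhs (sub v→o @3)
  wtoztaxhs → wtoztxhs (del a @6)
  wtoztxhs → wtozths (del x @6)
  wtozths → wtozth (del s @7)
Edit distance = 5.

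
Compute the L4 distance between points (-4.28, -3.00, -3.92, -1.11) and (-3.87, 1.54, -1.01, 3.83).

(Σ|x_i - y_i|^4)^(1/4) = (|-4.28 - (-3.87)|^4 + |-3 - 1.54|^4 + |-3.92 - (-1.01)|^4 + |-1.11 - 3.83|^4)^(1/4)
= (0.41^4 + 4.54^4 + 2.91^4 + 4.94^4)^(1/4) ≈ (0.0283 + 424.8381 + 71.7087 + 595.5357)^(1/4) = (1092.1108)^(1/4) ≈ 5.7487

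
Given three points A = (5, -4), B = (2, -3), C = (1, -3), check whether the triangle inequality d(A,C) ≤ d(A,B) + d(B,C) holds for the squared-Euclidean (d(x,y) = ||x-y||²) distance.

d(A,B) = 3² + 1² = 10, d(B,C) = 1² + 0² = 1, d(A,C) = 4² + 1² = 17.
d(A,C) = 17 > 10 + 1 = 11. Triangle inequality is VIOLATED. (Squared-Euclidean is not a metric — this is a counterexample.)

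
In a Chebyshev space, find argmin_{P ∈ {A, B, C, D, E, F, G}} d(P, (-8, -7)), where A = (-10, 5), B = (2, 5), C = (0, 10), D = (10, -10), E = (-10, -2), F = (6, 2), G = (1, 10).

Distances: d(A) = 12, d(B) = 12, d(C) = 17, d(D) = 18, d(E) = 5, d(F) = 14, d(G) = 17. Nearest: E = (-10, -2) with distance 5.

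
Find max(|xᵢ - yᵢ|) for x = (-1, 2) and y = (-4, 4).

max(|x_i - y_i|) = max(|-1 - (-4)|, |2 - 4|) = max(3, 2) = 3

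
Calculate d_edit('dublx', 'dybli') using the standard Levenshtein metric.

Let D[i][j] be the edit distance between the first i characters of 'dublx' and the first j characters of 'dybli', with D[i][0] = i, D[0][j] = j, and D[i][j] = D[i-1][j-1] if the characters match, else 1 + min(D[i-1][j], D[i][j-1], D[i-1][j-1]). Filling the table (rows: prefixes of 'dublx', columns: prefixes of 'dybli'):
     ε  d  y  b  l  i
  ε  0  1  2  3  4  5
  d  1  0  1  2  3  4
  u  2  1  1  2  3  4
  b  3  2  2  1  2  3
  l  4  3  3  2  1  2
  x  5  4  4  3  2  2
The bottom-right entry gives D[5][5] = 2, so no sequence of fewer than 2 edits works. Backtracking through the table gives one optimal edit sequence (2 edits):
  dublx → dyblx (sub u→y @2)
  dyblx → dybli (sub x→i @5)
Edit distance = 2.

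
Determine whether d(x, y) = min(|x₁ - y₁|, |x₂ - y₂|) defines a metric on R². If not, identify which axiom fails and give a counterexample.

No. d fails identity of indiscernibles: take x = (-4, 0) and y = (-4, 2). Then d(x,y) = min(|-4 - (-4)|, |0 - 2|) = min(0, 2) = 0, yet x ≠ y.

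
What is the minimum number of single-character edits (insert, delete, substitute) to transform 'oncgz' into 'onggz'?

Let D[i][j] be the edit distance between the first i characters of 'oncgz' and the first j characters of 'onggz', with D[i][0] = i, D[0][j] = j, and D[i][j] = D[i-1][j-1] if the characters match, else 1 + min(D[i-1][j], D[i][j-1], D[i-1][j-1]). Filling the table (rows: prefixes of 'oncgz', columns: prefixes of 'onggz'):
     ε  o  n  g  g  z
  ε  0  1  2  3  4  5
  o  1  0  1  2  3  4
  n  2  1  0  1  2  3
  c  3  2  1  1  2  3
  g  4  3  2  1  1  2
  z  5  4  3  2  2  1
The bottom-right entry gives D[5][5] = 1, so no sequence of fewer than 1 edit works. Backtracking through the table gives one optimal edit sequence (1 edit):
  oncgz → onggz (sub c→g @3)
Edit distance = 1.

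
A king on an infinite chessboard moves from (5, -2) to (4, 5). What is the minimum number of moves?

max(|x_i - y_i|) = max(|5 - 4|, |-2 - 5|) = max(1, 7) = 7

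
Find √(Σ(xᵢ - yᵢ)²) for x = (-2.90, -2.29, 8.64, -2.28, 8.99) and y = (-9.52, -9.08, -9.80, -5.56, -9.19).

√(Σ(x_i - y_i)²) = √((-2.9 - (-9.52))² + (-2.29 - (-9.08))² + (8.64 - (-9.8))² + (-2.28 - (-5.56))² + (8.99 - (-9.19))²)
= √(6.62² + 6.79² + 18.44² + 3.28² + 18.18²) = √(43.8244 + 46.1041 + 340.0336 + 10.7584 + 330.5124) = √771.2329 ≈ 27.7711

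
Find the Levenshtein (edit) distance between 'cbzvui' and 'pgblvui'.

Let D[i][j] be the edit distance between the first i characters of 'cbzvui' and the first j characters of 'pgblvui', with D[i][0] = i, D[0][j] = j, and D[i][j] = D[i-1][j-1] if the characters match, else 1 + min(D[i-1][j], D[i][j-1], D[i-1][j-1]). Filling the table (rows: prefixes of 'cbzvui', columns: prefixes of 'pgblvui'):
     ε  p  g  b  l  v  u  i
  ε  0  1  2  3  4  5  6  7
  c  1  1  2  3  4  5  6  7
  b  2  2  2  2  3  4  5  6
  z  3  3  3  3  3  4  5  6
  v  4  4  4  4  4  3  4  5
  u  5  5  5  5  5  4  3  4
  i  6  6  6  6  6  5  4  3
The bottom-right entry gives D[6][7] = 3, so no sequence of fewer than 3 edits works. Backtracking through the table gives one optimal edit sequence (3 edits):
  cbzvui → pcbzvui (ins p @1)
  pcbzvui → pgbzvui (sub c→g @2)
  pgbzvui → pgblvui (sub z→l @4)
Edit distance = 3.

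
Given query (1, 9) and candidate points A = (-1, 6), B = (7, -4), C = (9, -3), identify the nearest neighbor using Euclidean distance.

Distances: d(A) ≈ 3.6056, d(B) ≈ 14.3178, d(C) ≈ 14.4222. Nearest: A = (-1, 6) with distance 3.6056.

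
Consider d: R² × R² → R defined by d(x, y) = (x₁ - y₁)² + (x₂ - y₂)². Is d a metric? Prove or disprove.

No. The squared Euclidean distance fails the triangle inequality. Counterexample: x = (0, 0), y = (4, 2), z = (8, 4). d(x,z) = 8² + 4² = 80, but d(x,y) + d(y,z) = (4² + 2²) + (4² + 2²) = 20 + 20 = 40. Since 80 > 40, the triangle inequality is violated. (Note: √d, the ordinary Euclidean distance, IS a metric.)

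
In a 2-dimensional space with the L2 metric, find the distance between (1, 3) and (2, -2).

(Σ|x_i - y_i|^2)^(1/2) = (|1 - 2|^2 + |3 - (-2)|^2)^(1/2)
= (1^2 + 5^2)^(1/2) = (1 + 25)^(1/2) = (26)^(1/2) ≈ 5.099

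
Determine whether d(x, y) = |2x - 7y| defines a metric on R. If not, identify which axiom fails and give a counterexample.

No. d fails symmetry: d(4, 9) = |2·4 - 7·9| = |-55| = 55, but d(9, 4) = |2·9 - 7·4| = |-10| = 10. Since 55 ≠ 10, d(x,y) ≠ d(y,x) in general.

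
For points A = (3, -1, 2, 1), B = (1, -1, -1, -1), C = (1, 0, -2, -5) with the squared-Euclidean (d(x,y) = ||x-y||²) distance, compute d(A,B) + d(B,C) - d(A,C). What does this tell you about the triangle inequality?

d(A,B) = 2² + 0² + 3² + 2² = 17, d(B,C) = 0² + 1² + 1² + 4² = 18, d(A,C) = 2² + 1² + 4² + 6² = 57.
d(A,B) + d(B,C) - d(A,C) = 17 + 18 - 57 = 35 - 57 = -22. This is < 0, so the triangle inequality FAILS for these points (squared-Euclidean is not a metric).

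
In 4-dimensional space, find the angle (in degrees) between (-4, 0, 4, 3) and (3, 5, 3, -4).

With u = (-4, 0, 4, 3), v = (3, 5, 3, -4):
u·v = (-4)·3 + 0·5 + 4·3 + 3·(-4) = (-12) + 0 + 12 + (-12) = -12.
|u| = √((-4)² + 0² + 4² + 3²) = √41, |v| = √(3² + 5² + 3² + (-4)²) = √59, so |u||v| = √(41·59) = √2419.
cos θ = (u·v)/(|u||v|) = -12/√2419 ≈ -0.243985
θ = arccos(-0.243985) ≈ 104.12°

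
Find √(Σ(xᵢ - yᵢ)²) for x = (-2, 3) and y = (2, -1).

√(Σ(x_i - y_i)²) = √((-2 - 2)² + (3 - (-1))²)
= √((-4)² + 4²) = √(16 + 16) = √32 ≈ 5.6569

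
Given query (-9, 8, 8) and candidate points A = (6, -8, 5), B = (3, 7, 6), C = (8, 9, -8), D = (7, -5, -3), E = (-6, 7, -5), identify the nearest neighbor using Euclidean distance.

Distances: d(A) ≈ 22.1359, d(B) ≈ 12.2066, d(C) ≈ 23.3666, d(D) ≈ 23.3666, d(E) ≈ 13.3791. Nearest: B = (3, 7, 6) with distance 12.2066.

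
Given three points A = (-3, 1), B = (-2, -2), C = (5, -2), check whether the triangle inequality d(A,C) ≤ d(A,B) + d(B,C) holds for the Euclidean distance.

d(A,B) = √(1² + 3²) = √10 ≈ 3.1623, d(B,C) = √(7² + 0²) = √49 = 7, d(A,C) = √(8² + 3²) = √73 ≈ 8.544.
d(A,C) ≈ 8.544 ≤ 3.1623 + 7 = 10.1623. Triangle inequality is satisfied.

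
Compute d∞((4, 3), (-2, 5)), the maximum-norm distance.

max(|x_i - y_i|) = max(|4 - (-2)|, |3 - 5|) = max(6, 2) = 6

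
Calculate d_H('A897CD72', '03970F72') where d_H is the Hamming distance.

Differing positions: 1, 2, 5, 6. Hamming distance = 4.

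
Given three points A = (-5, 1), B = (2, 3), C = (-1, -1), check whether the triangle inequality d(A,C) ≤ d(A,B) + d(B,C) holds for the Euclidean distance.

d(A,B) = √(7² + 2²) = √53 ≈ 7.2801, d(B,C) = √(3² + 4²) = √25 = 5, d(A,C) = √(4² + 2²) = √20 ≈ 4.4721.
d(A,C) ≈ 4.4721 ≤ 7.2801 + 5 = 12.2801. Triangle inequality is satisfied.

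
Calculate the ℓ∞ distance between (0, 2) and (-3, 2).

max(|x_i - y_i|) = max(|0 - (-3)|, |2 - 2|) = max(3, 0) = 3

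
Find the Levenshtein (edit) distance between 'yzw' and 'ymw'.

Let D[i][j] be the edit distance between the first i characters of 'yzw' and the first j characters of 'ymw', with D[i][0] = i, D[0][j] = j, and D[i][j] = D[i-1][j-1] if the characters match, else 1 + min(D[i-1][j], D[i][j-1], D[i-1][j-1]). Filling the table (rows: prefixes of 'yzw', columns: prefixes of 'ymw'):
     ε  y  m  w
  ε  0  1  2  3
  y  1  0  1  2
  z  2  1  1  2
  w  3  2  2  1
The bottom-right entry gives D[3][3] = 1, so no sequence of fewer than 1 edit works. Backtracking through the table gives one optimal edit sequence (1 edit):
  yzw → ymw (sub z→m @2)
Edit distance = 1.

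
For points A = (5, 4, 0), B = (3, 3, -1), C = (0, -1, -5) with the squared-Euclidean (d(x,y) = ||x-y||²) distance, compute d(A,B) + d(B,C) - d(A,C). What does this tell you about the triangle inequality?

d(A,B) = 2² + 1² + 1² = 6, d(B,C) = 3² + 4² + 4² = 41, d(A,C) = 5² + 5² + 5² = 75.
d(A,B) + d(B,C) - d(A,C) = 6 + 41 - 75 = 47 - 75 = -28. This is < 0, so the triangle inequality FAILS for these points (squared-Euclidean is not a metric).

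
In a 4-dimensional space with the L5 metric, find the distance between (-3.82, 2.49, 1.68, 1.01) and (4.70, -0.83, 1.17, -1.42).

(Σ|x_i - y_i|^5)^(1/5) = (|-3.82 - 4.7|^5 + |2.49 - (-0.83)|^5 + |1.68 - 1.17|^5 + |1.01 - (-1.42)|^5)^(1/5)
= (8.52^5 + 3.32^5 + 0.51^5 + 2.43^5)^(1/5) ≈ (44894.9998 + 403.3578 + 0.0345 + 84.7289)^(1/5) = (45383.121)^(1/5) ≈ 8.5384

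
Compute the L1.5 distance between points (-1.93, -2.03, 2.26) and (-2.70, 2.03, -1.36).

(Σ|x_i - y_i|^1.5)^(1/1.5) = (|-1.93 - (-2.7)|^1.5 + |-2.03 - 2.03|^1.5 + |2.26 - (-1.36)|^1.5)^(1/1.5)
= (0.77^1.5 + 4.06^1.5 + 3.62^1.5)^(1/1.5) ≈ (0.6757 + 8.1807 + 6.8875)^(1/1.5) = (15.7439)^(1/1.5) ≈ 6.2817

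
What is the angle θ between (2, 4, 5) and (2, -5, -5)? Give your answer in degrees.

With u = (2, 4, 5), v = (2, -5, -5):
u·v = 2·2 + 4·(-5) + 5·(-5) = 4 + (-20) + (-25) = -41.
|u| = √(2² + 4² + 5²) = √45, |v| = √(2² + (-5)² + (-5)²) = √54, so |u||v| = √(45·54) = √2430.
cos θ = (u·v)/(|u||v|) = -41/√2430 ≈ -0.831727
θ = arccos(-0.831727) ≈ 146.28°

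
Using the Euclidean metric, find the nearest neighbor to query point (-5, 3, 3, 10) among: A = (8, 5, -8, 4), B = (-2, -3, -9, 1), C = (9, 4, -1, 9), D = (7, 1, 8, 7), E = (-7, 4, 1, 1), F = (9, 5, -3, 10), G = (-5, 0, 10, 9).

Distances: d(A) ≈ 18.1659, d(B) ≈ 16.4317, d(C) ≈ 14.6287, d(D) ≈ 13.4907, d(E) ≈ 9.4868, d(F) ≈ 15.3623, d(G) ≈ 7.6811. Nearest: G = (-5, 0, 10, 9) with distance 7.6811.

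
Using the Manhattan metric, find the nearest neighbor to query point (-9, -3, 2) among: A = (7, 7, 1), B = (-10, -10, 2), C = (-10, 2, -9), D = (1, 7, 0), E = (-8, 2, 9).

Distances: d(A) = 27, d(B) = 8, d(C) = 17, d(D) = 22, d(E) = 13. Nearest: B = (-10, -10, 2) with distance 8.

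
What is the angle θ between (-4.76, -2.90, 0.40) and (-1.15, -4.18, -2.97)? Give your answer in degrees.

With u = (-4.76, -2.90, 0.40), v = (-1.15, -4.18, -2.97):
u·v = (-4.76)·(-1.15) + (-2.9)·(-4.18) + 0.4·(-2.97) = 5.474 + 12.122 + (-1.188) = 16.408.
|u| = √((-4.76)² + (-2.9)² + 0.4²) = √(22.6576 + 8.41 + 0.16) = √31.2276, |v| = √((-1.15)² + (-4.18)² + (-2.97)²) = √(1.3225 + 17.4724 + 8.8209) = √27.6158.
cos θ = (u·v)/(|u||v|) = 16.408/(√31.2276·√27.6158) ≈ 0.558737
θ = arccos(0.558737) ≈ 56.03°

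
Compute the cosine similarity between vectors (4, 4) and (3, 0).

With u = (4, 4), v = (3, 0):
u·v = 4·3 + 4·0 = 12 + 0 = 12.
|u| = √(4² + 4²) = √32, |v| = √(3² + 0²) = √9, so |u||v| = √(32·9) = √288.
cos θ = (u·v)/(|u||v|) = 12/√288 ≈ 0.7071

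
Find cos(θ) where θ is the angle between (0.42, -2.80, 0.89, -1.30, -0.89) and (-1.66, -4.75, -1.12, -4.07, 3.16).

With u = (0.42, -2.80, 0.89, -1.30, -0.89), v = (-1.66, -4.75, -1.12, -4.07, 3.16):
u·v = 0.42·(-1.66) + (-2.8)·(-4.75) + 0.89·(-1.12) + (-1.3)·(-4.07) + (-0.89)·3.16 = (-0.6972) + 13.3 + (-0.9968) + 5.291 + (-2.8124) = 14.0846.
|u| = √(0.42² + (-2.8)² + 0.89² + (-1.3)² + (-0.89)²) = √(0.1764 + 7.84 + 0.7921 + 1.69 + 0.7921) = √11.2906, |v| = √((-1.66)² + (-4.75)² + (-1.12)² + (-4.07)² + 3.16²) = √(2.7556 + 22.5625 + 1.2544 + 16.5649 + 9.9856) = √53.123.
cos θ = (u·v)/(|u||v|) = 14.0846/(√11.2906·√53.123) ≈ 0.5751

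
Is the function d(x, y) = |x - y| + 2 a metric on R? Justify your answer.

No. d fails identity of indiscernibles (specifically d(x,x) = 0): d(1, 1) = |1 - 1| + 2 = 0 + 2 = 2 ≠ 0.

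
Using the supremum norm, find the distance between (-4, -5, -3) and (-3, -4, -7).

max(|x_i - y_i|) = max(|-4 - (-3)|, |-5 - (-4)|, |-3 - (-7)|) = max(1, 1, 4) = 4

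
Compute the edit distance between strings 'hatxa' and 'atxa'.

Let D[i][j] be the edit distance between the first i characters of 'hatxa' and the first j characters of 'atxa', with D[i][0] = i, D[0][j] = j, and D[i][j] = D[i-1][j-1] if the characters match, else 1 + min(D[i-1][j], D[i][j-1], D[i-1][j-1]). Filling the table (rows: prefixes of 'hatxa', columns: prefixes of 'atxa'):
     ε  a  t  x  a
  ε  0  1  2  3  4
  h  1  1  2  3  4
  a  2  1  2  3  3
  t  3  2  1  2  3
  x  4  3  2  1  2
  a  5  4  3  2  1
The bottom-right entry gives D[5][4] = 1, so no sequence of fewer than 1 edit works. Backtracking through the table gives one optimal edit sequence (1 edit):
  hatxa → atxa (del h @1)
Edit distance = 1.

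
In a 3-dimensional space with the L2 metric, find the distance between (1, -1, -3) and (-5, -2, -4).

(Σ|x_i - y_i|^2)^(1/2) = (|1 - (-5)|^2 + |-1 - (-2)|^2 + |-3 - (-4)|^2)^(1/2)
= (6^2 + 1^2 + 1^2)^(1/2) = (36 + 1 + 1)^(1/2) = (38)^(1/2) ≈ 6.1644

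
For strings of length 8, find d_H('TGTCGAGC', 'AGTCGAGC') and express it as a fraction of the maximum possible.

Differing positions: 1. Hamming distance = 1. The maximum possible Hamming distance for length-8 strings is 8, so d_H/8 = 1/8 = 0.125.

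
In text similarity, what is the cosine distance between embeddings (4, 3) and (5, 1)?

With u = (4, 3), v = (5, 1):
u·v = 4·5 + 3·1 = 20 + 3 = 23.
|u| = √(4² + 3²) = √25, |v| = √(5² + 1²) = √26, so |u||v| = √(25·26) = √650.
cos θ = (u·v)/(|u||v|) = 23/√650 ≈ 0.9021
Cosine distance = 1 - cos θ ≈ 1 - 0.9021 = 0.0979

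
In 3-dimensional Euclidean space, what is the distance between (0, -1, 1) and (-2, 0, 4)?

√(Σ(x_i - y_i)²) = √((0 - (-2))² + (-1 - 0)² + (1 - 4)²)
= √(2² + (-1)² + (-3)²) = √(4 + 1 + 9) = √14 ≈ 3.7417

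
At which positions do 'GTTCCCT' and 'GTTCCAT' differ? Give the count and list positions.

Differing positions: 6. Hamming distance = 1.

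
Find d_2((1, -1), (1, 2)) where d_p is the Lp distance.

(Σ|x_i - y_i|^2)^(1/2) = (|1 - 1|^2 + |-1 - 2|^2)^(1/2)
= (0^2 + 3^2)^(1/2) = (0 + 9)^(1/2) = (9)^(1/2) = 3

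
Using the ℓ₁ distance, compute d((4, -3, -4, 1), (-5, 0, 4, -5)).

Σ|x_i - y_i| = |4 - (-5)| + |-3 - 0| + |-4 - 4| + |1 - (-5)| = 9 + 3 + 8 + 6 = 26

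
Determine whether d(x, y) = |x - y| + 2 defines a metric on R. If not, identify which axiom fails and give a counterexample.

No. d fails identity of indiscernibles (specifically d(x,x) = 0): d(-4, -4) = |-4 - (-4)| + 2 = 0 + 2 = 2 ≠ 0.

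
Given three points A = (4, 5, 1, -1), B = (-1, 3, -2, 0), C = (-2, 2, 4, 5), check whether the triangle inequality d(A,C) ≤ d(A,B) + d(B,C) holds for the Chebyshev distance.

d(A,B) = max(5, 2, 3, 1) = 5, d(B,C) = max(1, 1, 6, 5) = 6, d(A,C) = max(6, 3, 3, 6) = 6.
d(A,C) = 6 ≤ 5 + 6 = 11. Triangle inequality is satisfied.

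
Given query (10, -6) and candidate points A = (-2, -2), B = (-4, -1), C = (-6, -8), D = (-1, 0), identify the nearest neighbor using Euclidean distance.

Distances: d(A) ≈ 12.6491, d(B) ≈ 14.8661, d(C) ≈ 16.1245, d(D) ≈ 12.53. Nearest: D = (-1, 0) with distance 12.53.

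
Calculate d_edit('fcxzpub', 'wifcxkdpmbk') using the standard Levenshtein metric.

Let D[i][j] be the edit distance between the first i characters of 'fcxzpub' and the first j characters of 'wifcxkdpmbk', with D[i][0] = i, D[0][j] = j, and D[i][j] = D[i-1][j-1] if the characters match, else 1 + min(D[i-1][j], D[i][j-1], D[i-1][j-1]). Filling the table (rows: prefixes of 'fcxzpub', columns: prefixes of 'wifcxkdpmbk'):
     ε  w  i  f  c  x  k  d  p  m  b  k
  ε  0  1  2  3  4  5  6  7  8  9 10 11
  f  1  1  2  2  3  4  5  6  7  8  9 10
  c  2  2  2  3  2  3  4  5  6  7  8  9
  x  3  3  3  3  3  2  3  4  5  6  7  8
  z  4  4  4  4  4  3  3  4  5  6  7  8
  p  5  5  5  5  5  4  4  4  4  5  6  7
  u  6  6  6  6  6  5  5  5  5  5  6  7
  b  7  7  7  7  7  6  6  6  6  6  5  6
The bottom-right entry gives D[7][11] = 6, so no sequence of fewer than 6 edits works. Backtracking through the table gives one optimal edit sequence (6 edits):
  fcxzpub → wfcxzpub (ins w @1)
  wfcxzpub → wifcxzpub (ins i @2)
  wifcxzpub → wifcxkzpub (ins k @6)
  wifcxkzpub → wifcxkdpub (sub z→d @7)
  wifcxkdpub → wifcxkdpmb (sub u→m @9)
  wifcxkdpmb → wifcxkdpmbk (ins k @11)
Edit distance = 6.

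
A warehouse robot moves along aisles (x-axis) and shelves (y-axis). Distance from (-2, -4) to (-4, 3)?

Σ|x_i - y_i| = |-2 - (-4)| + |-4 - 3| = 2 + 7 = 9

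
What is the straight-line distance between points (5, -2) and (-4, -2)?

√(Σ(x_i - y_i)²) = √((5 - (-4))² + (-2 - (-2))²)
= √(9² + 0²) = √(81 + 0) = √81 = 9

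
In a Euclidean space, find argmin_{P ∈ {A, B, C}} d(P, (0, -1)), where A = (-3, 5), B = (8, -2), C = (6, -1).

Distances: d(A) ≈ 6.7082, d(B) ≈ 8.0623, d(C) = 6. Nearest: C = (6, -1) with distance 6.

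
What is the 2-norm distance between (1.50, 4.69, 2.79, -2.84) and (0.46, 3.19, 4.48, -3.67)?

(Σ|x_i - y_i|^2)^(1/2) = (|1.5 - 0.46|^2 + |4.69 - 3.19|^2 + |2.79 - 4.48|^2 + |-2.84 - (-3.67)|^2)^(1/2)
= (1.04^2 + 1.5^2 + 1.69^2 + 0.83^2)^(1/2) = (1.0816 + 2.25 + 2.8561 + 0.6889)^(1/2) = (6.8766)^(1/2) ≈ 2.6223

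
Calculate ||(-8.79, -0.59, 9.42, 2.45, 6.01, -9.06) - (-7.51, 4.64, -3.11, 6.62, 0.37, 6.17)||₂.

√(Σ(x_i - y_i)²) = √((-8.79 - (-7.51))² + (-0.59 - 4.64)² + (9.42 - (-3.11))² + (2.45 - 6.62)² + (6.01 - 0.37)² + (-9.06 - 6.17)²)
= √((-1.28)² + (-5.23)² + 12.53² + (-4.17)² + 5.64² + (-15.23)²) = √(1.6384 + 27.3529 + 157.0009 + 17.3889 + 31.8096 + 231.9529) = √467.1436 ≈ 21.6135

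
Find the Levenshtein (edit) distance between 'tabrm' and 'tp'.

Let D[i][j] be the edit distance between the first i characters of 'tabrm' and the first j characters of 'tp', with D[i][0] = i, D[0][j] = j, and D[i][j] = D[i-1][j-1] if the characters match, else 1 + min(D[i-1][j], D[i][j-1], D[i-1][j-1]). Filling the table (rows: prefixes of 'tabrm', columns: prefixes of 'tp'):
     ε  t  p
  ε  0  1  2
  t  1  0  1
  a  2  1  1
  b  3  2  2
  r  4  3  3
  m  5  4  4
The bottom-right entry gives D[5][2] = 4, so no sequence of fewer than 4 edits works. Backtracking through the table gives one optimal edit sequence (4 edits):
  tabrm → tbrm (del a @2)
  tbrm → trm (del b @2)
  trm → tm (del r @2)
  tm → tp (sub m→p @2)
Edit distance = 4.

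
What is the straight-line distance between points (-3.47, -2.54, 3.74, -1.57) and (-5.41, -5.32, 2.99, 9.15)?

√(Σ(x_i - y_i)²) = √((-3.47 - (-5.41))² + (-2.54 - (-5.32))² + (3.74 - 2.99)² + (-1.57 - 9.15)²)
= √(1.94² + 2.78² + 0.75² + (-10.72)²) = √(3.7636 + 7.7284 + 0.5625 + 114.9184) = √126.9729 ≈ 11.2682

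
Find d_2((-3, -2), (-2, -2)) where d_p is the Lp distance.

(Σ|x_i - y_i|^2)^(1/2) = (|-3 - (-2)|^2 + |-2 - (-2)|^2)^(1/2)
= (1^2 + 0^2)^(1/2) = (1 + 0)^(1/2) = (1)^(1/2) = 1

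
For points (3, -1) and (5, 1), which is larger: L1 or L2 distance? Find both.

L1 = |3 - 5| + |-1 - 1| = 2 + 2 = 4
L2 = √(2² + 2²) = √8 ≈ 2.8284
L1 ≥ L2 always (equality iff movement is along one axis); L1 > L2 here.
Ratio L1/L2 = 4/√8 ≈ 1.4142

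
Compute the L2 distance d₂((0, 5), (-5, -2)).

√(Σ(x_i - y_i)²) = √((0 - (-5))² + (5 - (-2))²)
= √(5² + 7²) = √(25 + 49) = √74 ≈ 8.6023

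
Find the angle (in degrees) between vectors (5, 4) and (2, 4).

With u = (5, 4), v = (2, 4):
u·v = 5·2 + 4·4 = 10 + 16 = 26.
|u| = √(5² + 4²) = √41, |v| = √(2² + 4²) = √20, so |u||v| = √(41·20) = √820.
cos θ = (u·v)/(|u||v|) = 26/√820 ≈ 0.907959
θ = arccos(0.907959) ≈ 24.78°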